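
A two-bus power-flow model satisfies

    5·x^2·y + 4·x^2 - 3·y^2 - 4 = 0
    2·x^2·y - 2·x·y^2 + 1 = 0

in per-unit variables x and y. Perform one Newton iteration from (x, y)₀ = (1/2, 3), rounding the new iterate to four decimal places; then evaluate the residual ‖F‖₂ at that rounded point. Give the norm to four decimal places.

At (1/2, 3): F = (-26.2500, -6.5000).
Jacobian J = [[10·x·y + 8·x, 5·x^2 - 6·y], [4·x·y - 2·y^2, 2·x^2 - 4·x·y]].
At the point, J = [[19.0000, -16.7500], [-12.0000, -5.5000]] (det J = -305.5000).
Solving J·Δ = −F gives Δ = (0.1162, -1.4354).
Then the next iterate is (x, y)₁ = (0.6162, 1.5646).
Re-evaluating at (0.6162, 1.5646): F = (-6.854698, -0.828717), so ‖F‖₂ = 6.9046.

6.9046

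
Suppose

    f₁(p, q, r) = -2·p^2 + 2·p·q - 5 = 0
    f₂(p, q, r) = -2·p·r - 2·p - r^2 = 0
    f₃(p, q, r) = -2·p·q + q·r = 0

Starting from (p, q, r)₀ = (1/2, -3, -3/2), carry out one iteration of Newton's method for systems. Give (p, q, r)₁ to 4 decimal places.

(-0.8100, -4.9800, 0.0300)

At (1/2, -3, -3/2): F = (-8.5000, -1.7500, 7.5000).
Jacobian J = [[-4·p + 2·q, 2·p, 0], [-2·r - 2, 0, -2·p - 2·r], [-2·q, -2·p + r, q]].
At the point, J = [[-8.0000, 1.0000, 0.0000], [1.0000, 0.0000, 2.0000], [6.0000, -2.5000, -3.0000]] (det J = -25.0000).
Solving J·Δ = −F gives Δ = (-1.3100, -1.9800, 1.5300).
Then the next iterate is (p, q, r)₁ = (-0.8100, -4.9800, 0.0300).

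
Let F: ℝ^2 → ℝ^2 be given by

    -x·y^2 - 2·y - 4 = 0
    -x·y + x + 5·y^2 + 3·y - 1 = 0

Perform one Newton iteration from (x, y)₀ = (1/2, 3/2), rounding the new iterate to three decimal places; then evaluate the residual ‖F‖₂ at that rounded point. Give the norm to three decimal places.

At (1/2, 3/2): F = (-8.125, 14.500).
Jacobian J = [[-y^2, -2·x·y - 2], [-y + 1, -x + 10·y + 3]].
At the point, J = [[-2.250, -3.500], [-0.500, 17.500]] (det J = -41.125).
Solving J·Δ = −F gives Δ = (-2.223, -0.892).
Then the next iterate is (x, y)₁ = (-1.723, 0.608).
Re-evaluating at (-1.723, 0.608): F = (-4.57907, 1.99690), so ‖F‖₂ = 4.996.

4.996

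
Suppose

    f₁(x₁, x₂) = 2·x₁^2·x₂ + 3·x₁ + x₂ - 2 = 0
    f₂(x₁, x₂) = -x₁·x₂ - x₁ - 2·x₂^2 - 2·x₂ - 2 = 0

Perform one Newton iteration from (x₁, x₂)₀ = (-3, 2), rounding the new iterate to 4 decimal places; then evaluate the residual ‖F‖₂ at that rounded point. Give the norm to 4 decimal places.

At (-3, 2): F = (27.0000, -5.0000).
Jacobian J = [[4·x₁·x₂ + 3, 2·x₁^2 + 1], [-x₂ - 1, -x₁ - 4·x₂ - 2]].
At the point, J = [[-21.0000, 19.0000], [-3.0000, -7.0000]] (det J = 204.0000).
Solving J·Δ = −F gives Δ = (0.4608, -0.9118).
Then the next iterate is (x₁, x₂)₁ = (-2.5392, 1.0882).
Re-evaluating at (-2.5392, 1.0882): F = (5.503019, -1.242401), so ‖F‖₂ = 5.6415.

5.6415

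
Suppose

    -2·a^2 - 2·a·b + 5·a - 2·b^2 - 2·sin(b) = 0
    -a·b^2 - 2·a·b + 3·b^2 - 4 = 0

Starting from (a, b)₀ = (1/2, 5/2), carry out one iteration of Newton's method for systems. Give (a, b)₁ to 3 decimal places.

(-0.102, 1.117)

At (1/2, 5/2): F = (-14.19694, 9.125).
Jacobian J = [[-4·a - 2·b + 5, -2·a - 4·b - 2·cos(b)], [-b^2 - 2·b, -2·a·b - 2·a + 6·b]].
At the point, J = [[-2.000, -9.39771], [-11.250, 11.500]] (det J = -128.72427).
Solving J·Δ = −F gives Δ = (-0.602, -1.383).
Then the next iterate is (a, b)₁ = (-0.102, 1.117).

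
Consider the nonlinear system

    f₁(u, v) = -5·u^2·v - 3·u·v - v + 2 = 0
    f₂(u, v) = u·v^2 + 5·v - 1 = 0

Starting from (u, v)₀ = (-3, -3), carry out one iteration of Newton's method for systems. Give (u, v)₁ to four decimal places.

At (-3, -3): F = (113.0000, -43.0000).
Jacobian J = [[-10·u·v - 3·v, -5·u^2 - 3·u - 1], [v^2, 2·u·v + 5]].
At the point, J = [[-81.0000, -37.0000], [9.0000, 23.0000]] (det J = -1530.0000).
Solving J·Δ = −F gives Δ = (0.6588, 1.6118).
Then the next iterate is (u, v)₁ = (-2.3412, -1.3882).

(-2.3412, -1.3882)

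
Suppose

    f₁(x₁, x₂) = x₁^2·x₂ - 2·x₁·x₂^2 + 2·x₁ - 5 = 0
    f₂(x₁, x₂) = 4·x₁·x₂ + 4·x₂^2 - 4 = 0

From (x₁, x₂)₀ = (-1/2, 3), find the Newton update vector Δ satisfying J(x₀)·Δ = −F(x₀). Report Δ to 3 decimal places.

(-0.162, -1.093)

At (-1/2, 3): F = (3.750, 26.000).
Jacobian J = [[2·x₁·x₂ - 2·x₂^2 + 2, x₁^2 - 4·x₁·x₂], [4·x₂, 4·x₁ + 8·x₂]].
At the point, J = [[-19.000, 6.250], [12.000, 22.000]] (det J = -493.000).
Solving J·Δ = −F gives Δ = (-0.162, -1.093).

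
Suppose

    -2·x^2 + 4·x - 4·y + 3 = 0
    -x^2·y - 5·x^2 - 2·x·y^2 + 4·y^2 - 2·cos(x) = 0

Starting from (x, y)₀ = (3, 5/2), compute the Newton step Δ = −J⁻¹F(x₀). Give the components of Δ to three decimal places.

At (3, 5/2): F = (-13.000, -78.02002).
Jacobian J = [[-4·x + 4, -4], [-2·x·y - 10·x - 2·y^2 + 2·sin(x), -x^2 - 4·x·y + 8·y]].
At the point, J = [[-8.000, -4.000], [-57.21776, -19.000]] (det J = -76.87104).
Solving J·Δ = −F gives Δ = (-0.847, -1.557).

(-0.847, -1.557)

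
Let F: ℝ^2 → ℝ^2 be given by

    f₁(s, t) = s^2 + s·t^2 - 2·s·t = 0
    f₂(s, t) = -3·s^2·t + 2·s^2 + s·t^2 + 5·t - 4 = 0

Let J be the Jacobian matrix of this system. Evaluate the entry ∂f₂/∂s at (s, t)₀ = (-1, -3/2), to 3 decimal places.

-10.750

∂f₂/∂s = -6·s·t + 4·s + t^2.
At (-1, -3/2) this is -10.750.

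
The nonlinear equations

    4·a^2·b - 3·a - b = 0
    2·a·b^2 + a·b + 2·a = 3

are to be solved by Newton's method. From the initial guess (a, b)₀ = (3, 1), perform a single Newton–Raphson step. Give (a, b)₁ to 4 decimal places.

At (3, 1): F = (26.0000, 12.0000).
Jacobian J = [[8·a·b - 3, 4·a^2 - 1], [2·b^2 + b + 2, 4·a·b + a]].
At the point, J = [[21.0000, 35.0000], [5.0000, 15.0000]] (det J = 140.0000).
Solving J·Δ = −F gives Δ = (0.2143, -0.8714).
Then the next iterate is (a, b)₁ = (3.2143, 0.1286).

(3.2143, 0.1286)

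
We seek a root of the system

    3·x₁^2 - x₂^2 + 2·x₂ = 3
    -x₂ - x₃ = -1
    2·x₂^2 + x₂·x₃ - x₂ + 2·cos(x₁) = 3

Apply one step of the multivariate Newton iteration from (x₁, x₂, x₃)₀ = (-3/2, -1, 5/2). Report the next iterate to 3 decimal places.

At (-3/2, -1, 5/2): F = (0.750, -0.500, -2.35853).
Jacobian J = [[6·x₁, -2·x₂ + 2, 0], [0, -1, -1], [-2·sin(x₁), 4·x₂ + x₃ - 1, x₂]].
At the point, J = [[-9.000, 4.000, 0.000], [0.000, -1.000, -1.000], [1.99499, -2.500, -1.000]] (det J = 5.52004).
Solving J·Δ = −F gives Δ = (-1.143, -2.759, 2.259).
Then the next iterate is (x₁, x₂, x₃)₁ = (-2.643, -3.759, 4.759).

(-2.643, -3.759, 4.759)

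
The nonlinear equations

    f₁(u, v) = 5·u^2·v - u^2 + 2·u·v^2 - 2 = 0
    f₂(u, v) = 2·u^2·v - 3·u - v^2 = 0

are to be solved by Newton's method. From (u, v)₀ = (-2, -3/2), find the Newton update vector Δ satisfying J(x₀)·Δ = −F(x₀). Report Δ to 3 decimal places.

(1.705, -0.645)

At (-2, -3/2): F = (-45.000, -8.250).
Jacobian J = [[10·u·v - 2·u + 2·v^2, 5·u^2 + 4·u·v], [4·u·v - 3, 2·u^2 - 2·v]].
At the point, J = [[38.500, 32.000], [9.000, 11.000]] (det J = 135.500).
Solving J·Δ = −F gives Δ = (1.705, -0.645).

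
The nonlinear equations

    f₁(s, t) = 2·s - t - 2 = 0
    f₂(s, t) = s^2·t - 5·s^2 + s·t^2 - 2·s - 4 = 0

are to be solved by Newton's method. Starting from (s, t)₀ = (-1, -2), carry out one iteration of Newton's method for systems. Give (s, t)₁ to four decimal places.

(-0.1154, -2.2308)

At (-1, -2): F = (-2.0000, -13.0000).
Jacobian J = [[2, -1], [2·s·t - 10·s + t^2 - 2, s^2 + 2·s·t]].
At the point, J = [[2.0000, -1.0000], [16.0000, 5.0000]] (det J = 26.0000).
Solving J·Δ = −F gives Δ = (0.8846, -0.2308).
Then the next iterate is (s, t)₁ = (-0.1154, -2.2308).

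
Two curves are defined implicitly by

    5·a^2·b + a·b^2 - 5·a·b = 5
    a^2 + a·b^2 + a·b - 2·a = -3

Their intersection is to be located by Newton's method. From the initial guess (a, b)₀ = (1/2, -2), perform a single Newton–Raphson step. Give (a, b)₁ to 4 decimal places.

At (1/2, -2): F = (-0.5000, 3.2500).
Jacobian J = [[10·a·b + b^2 - 5·b, 5·a^2 + 2·a·b - 5·a], [2·a + b^2 + b - 2, 2·a·b + a]].
At the point, J = [[4.0000, -3.2500], [1.0000, -1.5000]] (det J = -2.7500).
Solving J·Δ = −F gives Δ = (4.1136, 4.9091).
Then the next iterate is (a, b)₁ = (4.6136, 2.9091).

(4.6136, 2.9091)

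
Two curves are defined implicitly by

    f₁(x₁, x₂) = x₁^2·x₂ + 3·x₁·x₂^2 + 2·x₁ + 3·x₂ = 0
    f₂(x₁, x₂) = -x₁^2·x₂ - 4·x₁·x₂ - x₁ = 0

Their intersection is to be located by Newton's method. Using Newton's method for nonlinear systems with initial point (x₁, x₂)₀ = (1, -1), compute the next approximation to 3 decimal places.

(1.600, 0.400)

At (1, -1): F = (1.000, 4.000).
Jacobian J = [[2·x₁·x₂ + 3·x₂^2 + 2, x₁^2 + 6·x₁·x₂ + 3], [-2·x₁·x₂ - 4·x₂ - 1, -x₁^2 - 4·x₁]].
At the point, J = [[3.000, -2.000], [5.000, -5.000]] (det J = -5.000).
Solving J·Δ = −F gives Δ = (0.600, 1.400).
Then the next iterate is (x₁, x₂)₁ = (1.600, 0.400).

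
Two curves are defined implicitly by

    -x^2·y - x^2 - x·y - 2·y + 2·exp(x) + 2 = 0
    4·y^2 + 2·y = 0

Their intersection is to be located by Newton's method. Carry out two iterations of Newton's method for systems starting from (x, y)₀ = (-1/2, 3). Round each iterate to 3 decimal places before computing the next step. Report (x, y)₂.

At (-1/2, 3): F = (-2.28694, 42.000).
Jacobian J = [[-2·x·y - 2·x - y + 2·exp(x), -x^2 - x - 2], [0, 8·y + 2]].
At the point, J = [[2.21306, -1.750], [0.000, 26.000]] (det J = 57.53959).
Solving J·Δ = −F gives Δ = (-0.244, -1.615).
Then the next iterate is (x, y)₁ = (-0.744, 1.385).
Round to (-0.744, 1.385) and repeat: F = (-0.10932, 10.44290), J = [[3.11430, -1.80954], [0.000, 13.080]].
Δ = (-0.429, -0.798), so (x, y)₂ = (-1.173, 0.587).

(-1.173, 0.587)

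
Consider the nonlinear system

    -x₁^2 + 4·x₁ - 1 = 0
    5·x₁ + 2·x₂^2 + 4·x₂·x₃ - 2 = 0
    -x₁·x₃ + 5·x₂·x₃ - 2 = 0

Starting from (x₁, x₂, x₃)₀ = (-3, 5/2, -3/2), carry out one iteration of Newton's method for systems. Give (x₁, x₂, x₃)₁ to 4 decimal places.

(-0.8000, 1.8595, -0.3938)

At (-3, 5/2, -3/2): F = (-22.0000, -19.5000, -25.2500).
Jacobian J = [[-2·x₁ + 4, 0, 0], [5, 4·x₂ + 4·x₃, 4·x₂], [-x₃, 5·x₃, -x₁ + 5·x₂]].
At the point, J = [[10.0000, 0.0000, 0.0000], [5.0000, 4.0000, 10.0000], [1.5000, -7.5000, 15.5000]] (det J = 1370.0000).
Solving J·Δ = −F gives Δ = (2.2000, -0.6405, 1.1062).
Then the next iterate is (x₁, x₂, x₃)₁ = (-0.8000, 1.8595, -0.3938).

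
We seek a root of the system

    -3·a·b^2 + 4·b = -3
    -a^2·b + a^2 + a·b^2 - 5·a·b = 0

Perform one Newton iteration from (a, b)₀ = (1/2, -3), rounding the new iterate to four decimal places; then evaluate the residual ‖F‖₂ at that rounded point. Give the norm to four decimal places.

At (1/2, -3): F = (-22.5000, 13.0000).
Jacobian J = [[-3·b^2, -6·a·b + 4], [-2·a·b + 2·a + b^2 - 5·b, -a^2 + 2·a·b - 5·a]].
At the point, J = [[-27.0000, 13.0000], [28.0000, -5.7500]] (det J = -208.7500).
Solving J·Δ = −F gives Δ = (-0.1898, 1.3365).
Then the next iterate is (a, b)₁ = (0.3102, -1.6635).
Re-evaluating at (0.3102, -1.6635): F = (-6.229186, 3.694777), so ‖F‖₂ = 7.2425.

7.2425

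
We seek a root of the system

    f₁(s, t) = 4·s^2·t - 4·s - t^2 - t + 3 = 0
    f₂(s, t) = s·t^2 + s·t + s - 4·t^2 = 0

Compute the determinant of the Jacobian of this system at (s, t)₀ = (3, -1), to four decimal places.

-177.0000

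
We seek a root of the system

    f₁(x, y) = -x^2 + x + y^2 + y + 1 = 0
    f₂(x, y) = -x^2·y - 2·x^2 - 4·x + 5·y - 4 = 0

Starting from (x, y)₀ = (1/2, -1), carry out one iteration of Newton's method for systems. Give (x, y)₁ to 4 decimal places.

(-0.5625, 0.2500)

At (1/2, -1): F = (1.2500, -11.2500).
Jacobian J = [[-2·x + 1, 2·y + 1], [-2·x·y - 4·x - 4, -x^2 + 5]].
At the point, J = [[0.0000, -1.0000], [-5.0000, 4.7500]] (det J = -5.0000).
Solving J·Δ = −F gives Δ = (-1.0625, 1.2500).
Then the next iterate is (x, y)₁ = (-0.5625, 0.2500).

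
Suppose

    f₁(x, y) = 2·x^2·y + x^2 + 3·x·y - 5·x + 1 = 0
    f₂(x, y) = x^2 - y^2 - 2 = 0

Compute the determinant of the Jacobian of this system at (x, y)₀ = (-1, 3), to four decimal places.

58.0000

J = [[4·x·y + 2·x + 3·y - 5, 2·x^2 + 3·x], [2·x, -2·y]].
At the point, J = [[-10.0000, -1.0000], [-2.0000, -6.0000]].
det J = 58.0000.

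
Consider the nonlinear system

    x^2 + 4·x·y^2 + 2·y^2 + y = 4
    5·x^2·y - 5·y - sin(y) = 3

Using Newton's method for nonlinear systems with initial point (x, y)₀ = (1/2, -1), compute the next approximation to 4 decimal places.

(0.7543, -0.9255)

At (1/2, -1): F = (-0.7500, 1.591471).
Jacobian J = [[2·x + 4·y^2, 8·x·y + 4·y + 1], [10·x·y, 5·x^2 - cos(y) - 5]].
At the point, J = [[5.0000, -7.0000], [-5.0000, -4.290302]] (det J = -56.451512).
Solving J·Δ = −F gives Δ = (0.2543, 0.0745).
Then the next iterate is (x, y)₁ = (0.7543, -0.9255).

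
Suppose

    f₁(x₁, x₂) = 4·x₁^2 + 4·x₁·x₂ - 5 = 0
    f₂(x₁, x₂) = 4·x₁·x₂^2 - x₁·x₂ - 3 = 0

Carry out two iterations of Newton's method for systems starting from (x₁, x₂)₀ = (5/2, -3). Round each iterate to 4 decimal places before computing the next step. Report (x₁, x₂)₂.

(1.7329, -1.0674)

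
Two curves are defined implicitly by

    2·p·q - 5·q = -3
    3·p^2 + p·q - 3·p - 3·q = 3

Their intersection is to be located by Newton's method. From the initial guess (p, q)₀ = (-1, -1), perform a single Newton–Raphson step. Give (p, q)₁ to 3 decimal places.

(-0.855, 0.387)

At (-1, -1): F = (10.000, 7.000).
Jacobian J = [[2·q, 2·p - 5], [6·p + q - 3, p - 3]].
At the point, J = [[-2.000, -7.000], [-10.000, -4.000]] (det J = -62.000).
Solving J·Δ = −F gives Δ = (0.145, 1.387).
Then the next iterate is (p, q)₁ = (-0.855, 0.387).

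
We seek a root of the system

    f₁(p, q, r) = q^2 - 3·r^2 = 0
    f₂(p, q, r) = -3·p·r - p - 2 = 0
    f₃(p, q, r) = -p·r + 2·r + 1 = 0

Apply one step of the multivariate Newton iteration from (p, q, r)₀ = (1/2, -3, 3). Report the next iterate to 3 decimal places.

At (1/2, -3, 3): F = (-18.000, -7.000, 5.500).
Jacobian J = [[0, 2·q, -6·r], [-3·r - 1, 0, -3·p], [-r, 0, -p + 2]].
At the point, J = [[0.000, -6.000, -18.000], [-10.000, 0.000, -1.500], [-3.000, 0.000, 1.500]] (det J = -117.000).
Solving J·Δ = −F gives Δ = (-0.115, 8.692, -3.897).
Then the next iterate is (p, q, r)₁ = (0.385, 5.692, -0.897).

(0.385, 5.692, -0.897)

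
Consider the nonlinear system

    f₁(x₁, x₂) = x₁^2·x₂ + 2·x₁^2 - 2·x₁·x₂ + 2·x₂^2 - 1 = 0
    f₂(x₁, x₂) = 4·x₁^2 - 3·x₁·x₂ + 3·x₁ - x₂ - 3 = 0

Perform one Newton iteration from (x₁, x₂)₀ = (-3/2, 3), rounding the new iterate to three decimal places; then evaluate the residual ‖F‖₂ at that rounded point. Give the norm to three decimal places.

9.669

At (-3/2, 3): F = (37.250, 12.000).
Jacobian J = [[2·x₁·x₂ + 4·x₁ - 2·x₂, x₁^2 - 2·x₁ + 4·x₂], [8·x₁ - 3·x₂ + 3, -3·x₁ - 1]].
At the point, J = [[-21.000, 17.250], [-18.000, 3.500]] (det J = 237.000).
Solving J·Δ = −F gives Δ = (0.323, -1.766).
Then the next iterate is (x₁, x₂)₁ = (-1.177, 1.234).
Re-evaluating at (-1.177, 1.234): F = (9.43050, 2.13357), so ‖F‖₂ = 9.669.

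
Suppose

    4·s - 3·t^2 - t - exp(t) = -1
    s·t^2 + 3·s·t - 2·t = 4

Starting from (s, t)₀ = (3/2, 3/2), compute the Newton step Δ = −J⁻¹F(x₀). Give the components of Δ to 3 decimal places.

At (3/2, 3/2): F = (-5.73169, 3.125).
Jacobian J = [[4, -6·t - exp(t) - 1], [t^2 + 3·t, 2·s·t + 3·s - 2]].
At the point, J = [[4.000, -14.48169], [6.750, 7.000]] (det J = 125.75140).
Solving J·Δ = −F gives Δ = (-0.041, -0.407).

(-0.041, -0.407)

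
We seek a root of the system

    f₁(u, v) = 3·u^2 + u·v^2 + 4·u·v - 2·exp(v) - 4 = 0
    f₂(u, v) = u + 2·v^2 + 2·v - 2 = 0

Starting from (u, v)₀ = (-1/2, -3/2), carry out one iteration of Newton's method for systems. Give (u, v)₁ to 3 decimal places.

(-0.727, -1.807)

At (-1/2, -3/2): F = (-1.82126, -1.000).
Jacobian J = [[6·u + v^2 + 4·v, 2·u·v + 4·u - 2·exp(v)], [1, 4·v + 2]].
At the point, J = [[-6.750, -0.94626], [1.000, -4.000]] (det J = 27.94626).
Solving J·Δ = −F gives Δ = (-0.227, -0.307).
Then the next iterate is (u, v)₁ = (-0.727, -1.807).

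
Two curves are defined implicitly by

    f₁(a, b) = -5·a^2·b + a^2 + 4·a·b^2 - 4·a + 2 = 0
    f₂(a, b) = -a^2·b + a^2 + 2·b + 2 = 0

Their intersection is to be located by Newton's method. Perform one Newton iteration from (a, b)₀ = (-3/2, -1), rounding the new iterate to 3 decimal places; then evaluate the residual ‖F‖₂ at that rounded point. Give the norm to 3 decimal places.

4.364

At (-3/2, -1): F = (15.500, 4.500).
Jacobian J = [[-10·a·b + 2·a + 4·b^2 - 4, -5·a^2 + 8·a·b], [-2·a·b + 2·a, -a^2 + 2]].
At the point, J = [[-18.000, 0.750], [-6.000, -0.250]] (det J = 9.000).
Solving J·Δ = −F gives Δ = (0.806, -1.333).
Then the next iterate is (a, b)₁ = (-0.694, -2.333).
Re-evaluating at (-0.694, -2.333): F = (-4.23354, -1.06071), so ‖F‖₂ = 4.364.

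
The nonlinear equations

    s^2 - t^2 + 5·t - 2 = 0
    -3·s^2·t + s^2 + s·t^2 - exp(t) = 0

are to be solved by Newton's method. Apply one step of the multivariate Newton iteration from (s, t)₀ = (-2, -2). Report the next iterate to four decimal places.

(-1.4446, -0.4198)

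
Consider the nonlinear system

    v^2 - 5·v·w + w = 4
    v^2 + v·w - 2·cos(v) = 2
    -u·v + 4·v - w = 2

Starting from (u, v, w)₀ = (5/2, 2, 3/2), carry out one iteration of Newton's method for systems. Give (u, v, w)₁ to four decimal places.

At (5/2, 2, 3/2): F = (-13.5000, 5.832294, -0.5000).
Jacobian J = [[0, 2·v - 5·w, -5·v + 1], [0, 2·v + w + 2·sin(v), v], [-v, -u + 4, -1]].
At the point, J = [[0.0000, -3.5000, -9.0000], [0.0000, 7.318595, 2.0000], [-2.0000, 1.5000, -1.0000]] (det J = -117.734707).
Solving J·Δ = −F gives Δ = (0.0910, -0.4330, -1.3316).
Then the next iterate is (u, v, w)₁ = (2.5910, 1.5670, 0.1684).

(2.5910, 1.5670, 0.1684)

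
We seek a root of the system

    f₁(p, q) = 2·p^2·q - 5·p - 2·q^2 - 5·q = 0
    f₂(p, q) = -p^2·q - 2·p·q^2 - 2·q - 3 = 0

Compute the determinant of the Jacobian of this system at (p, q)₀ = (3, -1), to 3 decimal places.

J = [[4·p·q - 5, 2·p^2 - 4·q - 5], [-2·p·q - 2·q^2, -p^2 - 4·p·q - 2]].
At the point, J = [[-17.000, 17.000], [4.000, 1.000]].
det J = -85.000.

-85.000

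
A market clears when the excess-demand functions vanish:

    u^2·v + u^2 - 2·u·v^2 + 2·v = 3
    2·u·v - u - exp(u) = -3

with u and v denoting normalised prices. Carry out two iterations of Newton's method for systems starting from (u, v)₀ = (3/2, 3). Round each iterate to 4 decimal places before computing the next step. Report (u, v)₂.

(3.9267, -0.4818)

At (3/2, 3): F = (-15.0000, 6.018311).
Jacobian J = [[2·u·v + 2·u - 2·v^2, u^2 - 4·u·v + 2], [2·v - exp(u) - 1, 2·u]].
At the point, J = [[-6.0000, -13.7500], [0.518311, 3.0000]] (det J = -10.873225).
Solving J·Δ = −F gives Δ = (3.4720, -2.6060).
Then the next iterate is (u, v)₁ = (4.9720, 0.3940).
Round to (4.9720, 0.3940) and repeat: F = (30.705106, -142.369293), J = [[13.551464, 18.884912], [-144.527229, 9.9440]].
Δ = (-1.0453, -0.8758), so (u, v)₂ = (3.9267, -0.4818).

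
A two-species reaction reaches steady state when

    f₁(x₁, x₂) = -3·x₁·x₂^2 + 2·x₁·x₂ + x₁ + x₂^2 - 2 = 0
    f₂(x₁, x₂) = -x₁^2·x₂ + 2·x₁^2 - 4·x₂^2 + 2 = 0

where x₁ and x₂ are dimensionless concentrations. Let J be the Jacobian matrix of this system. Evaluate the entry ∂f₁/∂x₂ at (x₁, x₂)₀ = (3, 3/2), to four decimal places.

∂f₁/∂x₂ = -6·x₁·x₂ + 2·x₁ + 2·x₂.
At (3, 3/2) this is -18.0000.

-18.0000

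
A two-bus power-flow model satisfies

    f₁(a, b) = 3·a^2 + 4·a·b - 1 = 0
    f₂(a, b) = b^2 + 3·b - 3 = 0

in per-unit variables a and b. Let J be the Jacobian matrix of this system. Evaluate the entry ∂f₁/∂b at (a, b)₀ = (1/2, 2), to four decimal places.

∂f₁/∂b = 4·a.
At (1/2, 2) this is 2.0000.

2.0000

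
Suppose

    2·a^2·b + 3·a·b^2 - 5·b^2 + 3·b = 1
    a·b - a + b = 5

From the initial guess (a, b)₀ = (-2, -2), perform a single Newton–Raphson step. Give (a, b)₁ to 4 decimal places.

(-2.8905, -0.3285)

At (-2, -2): F = (-67.0000, -1.0000).
Jacobian J = [[4·a·b + 3·b^2, 2·a^2 + 6·a·b - 10·b + 3], [b - 1, a + 1]].
At the point, J = [[28.0000, 55.0000], [-3.0000, -1.0000]] (det J = 137.0000).
Solving J·Δ = −F gives Δ = (-0.8905, 1.6715).
Then the next iterate is (a, b)₁ = (-2.8905, -0.3285).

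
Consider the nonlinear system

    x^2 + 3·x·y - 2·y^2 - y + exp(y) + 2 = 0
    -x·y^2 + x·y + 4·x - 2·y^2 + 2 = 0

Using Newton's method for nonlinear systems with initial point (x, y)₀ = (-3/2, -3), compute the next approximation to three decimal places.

(-2.384, -5.047)

At (-3/2, -3): F = (2.79979, -4.000).
Jacobian J = [[2·x + 3·y, 3·x - 4·y + exp(y) - 1], [-y^2 + y + 4, -2·x·y + x - 4·y]].
At the point, J = [[-12.000, 6.54979], [-8.000, 1.500]] (det J = 34.39830).
Solving J·Δ = −F gives Δ = (-0.884, -2.047).
Then the next iterate is (x, y)₁ = (-2.384, -5.047).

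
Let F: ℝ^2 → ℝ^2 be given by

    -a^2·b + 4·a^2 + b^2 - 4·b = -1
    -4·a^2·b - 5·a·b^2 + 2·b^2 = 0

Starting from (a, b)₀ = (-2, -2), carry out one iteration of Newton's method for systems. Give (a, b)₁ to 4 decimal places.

(-0.4561, -2.0044)

At (-2, -2): F = (37.0000, 80.0000).
Jacobian J = [[-2·a·b + 8·a, -a^2 + 2·b - 4], [-8·a·b - 5·b^2, -4·a^2 - 10·a·b + 4·b]].
At the point, J = [[-24.0000, -12.0000], [-52.0000, -64.0000]] (det J = 912.0000).
Solving J·Δ = −F gives Δ = (1.5439, -0.0044).
Then the next iterate is (a, b)₁ = (-0.4561, -2.0044).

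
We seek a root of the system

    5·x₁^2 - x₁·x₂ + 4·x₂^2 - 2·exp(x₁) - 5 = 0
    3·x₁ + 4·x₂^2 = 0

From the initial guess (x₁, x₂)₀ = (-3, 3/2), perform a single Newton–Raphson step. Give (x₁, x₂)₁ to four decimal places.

At (-3, 3/2): F = (53.400426, 0.0000).
Jacobian J = [[10·x₁ - x₂ - 2·exp(x₁), -x₁ + 8·x₂], [3, 8·x₂]].
At the point, J = [[-31.599574, 15.0000], [3.0000, 12.0000]] (det J = -424.194890).
Solving J·Δ = −F gives Δ = (1.5106, -0.3777).
Then the next iterate is (x₁, x₂)₁ = (-1.4894, 1.1223).

(-1.4894, 1.1223)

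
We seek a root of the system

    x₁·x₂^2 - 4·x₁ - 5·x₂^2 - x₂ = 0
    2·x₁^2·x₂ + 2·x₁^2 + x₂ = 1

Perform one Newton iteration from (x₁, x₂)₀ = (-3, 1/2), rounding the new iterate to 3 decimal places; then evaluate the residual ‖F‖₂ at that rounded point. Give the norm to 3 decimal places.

5.046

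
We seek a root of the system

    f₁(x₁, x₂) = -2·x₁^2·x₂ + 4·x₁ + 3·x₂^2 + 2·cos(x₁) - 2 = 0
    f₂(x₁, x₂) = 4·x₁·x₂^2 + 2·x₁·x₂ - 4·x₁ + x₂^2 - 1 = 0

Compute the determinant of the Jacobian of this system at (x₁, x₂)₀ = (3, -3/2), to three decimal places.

J = [[-4·x₁·x₂ - 2·sin(x₁) + 4, -2·x₁^2 + 6·x₂], [4·x₂^2 + 2·x₂ - 4, 8·x₁·x₂ + 2·x₁ + 2·x₂]].
At the point, J = [[21.71776, -27.000], [2.000, -33.000]].
det J = -662.686.

-662.686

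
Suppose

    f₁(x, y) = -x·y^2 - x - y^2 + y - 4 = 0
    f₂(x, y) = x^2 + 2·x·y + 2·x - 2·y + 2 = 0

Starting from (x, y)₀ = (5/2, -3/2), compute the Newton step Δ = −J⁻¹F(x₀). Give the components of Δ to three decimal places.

At (5/2, -3/2): F = (-15.875, 8.750).
Jacobian J = [[-y^2 - 1, -2·x·y - 2·y + 1], [2·x + 2·y + 2, 2·x - 2]].
At the point, J = [[-3.250, 11.500], [4.000, 3.000]] (det J = -55.750).
Solving J·Δ = −F gives Δ = (-2.659, 0.629).

(-2.659, 0.629)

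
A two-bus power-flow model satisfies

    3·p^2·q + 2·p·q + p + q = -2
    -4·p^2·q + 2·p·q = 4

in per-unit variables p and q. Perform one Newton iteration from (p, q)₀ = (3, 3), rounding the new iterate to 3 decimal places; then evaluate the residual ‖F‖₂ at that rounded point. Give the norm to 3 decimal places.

3.240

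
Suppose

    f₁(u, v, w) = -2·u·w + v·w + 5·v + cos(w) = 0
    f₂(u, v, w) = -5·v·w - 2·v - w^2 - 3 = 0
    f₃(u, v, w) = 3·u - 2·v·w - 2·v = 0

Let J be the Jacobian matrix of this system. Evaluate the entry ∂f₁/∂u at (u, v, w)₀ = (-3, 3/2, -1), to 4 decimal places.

2.0000

∂f₁/∂u = -2·w.
At (-3, 3/2, -1) this is 2.0000.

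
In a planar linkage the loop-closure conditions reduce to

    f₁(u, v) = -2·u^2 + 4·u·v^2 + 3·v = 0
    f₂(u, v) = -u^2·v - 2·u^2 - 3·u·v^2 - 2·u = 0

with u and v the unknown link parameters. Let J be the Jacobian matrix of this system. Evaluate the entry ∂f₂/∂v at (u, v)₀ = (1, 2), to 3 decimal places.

∂f₂/∂v = -u^2 - 6·u·v.
At (1, 2) this is -13.000.

-13.000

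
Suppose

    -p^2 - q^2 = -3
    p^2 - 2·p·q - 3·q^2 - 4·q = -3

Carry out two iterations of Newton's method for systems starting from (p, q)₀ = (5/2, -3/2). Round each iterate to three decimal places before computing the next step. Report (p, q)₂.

(-0.023, -2.045)

At (5/2, -3/2): F = (-5.500, 16.000).
Jacobian J = [[-2·p, -2·q], [2·p - 2·q, -2·p - 6·q - 4]].
At the point, J = [[-5.000, 3.000], [8.000, 0.000]] (det J = -24.000).
Solving J·Δ = −F gives Δ = (-2.000, -1.500).
Then the next iterate is (p, q)₁ = (0.500, -3.000).
Round to (0.500, -3.000) and repeat: F = (-6.250, -8.750), J = [[-1.000, 6.000], [7.000, 13.000]].
Δ = (-0.523, 0.955), so (p, q)₂ = (-0.023, -2.045).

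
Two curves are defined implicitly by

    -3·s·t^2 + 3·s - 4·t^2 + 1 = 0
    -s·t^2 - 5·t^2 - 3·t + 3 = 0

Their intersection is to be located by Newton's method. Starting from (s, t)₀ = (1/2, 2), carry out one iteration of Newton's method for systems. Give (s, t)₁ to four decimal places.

(0.9562, 0.9270)

At (1/2, 2): F = (-19.5000, -25.0000).
Jacobian J = [[-3·t^2 + 3, -6·s·t - 8·t], [-t^2, -2·s·t - 10·t - 3]].
At the point, J = [[-9.0000, -22.0000], [-4.0000, -25.0000]] (det J = 137.0000).
Solving J·Δ = −F gives Δ = (0.4562, -1.0730).
Then the next iterate is (s, t)₁ = (0.9562, 0.9270).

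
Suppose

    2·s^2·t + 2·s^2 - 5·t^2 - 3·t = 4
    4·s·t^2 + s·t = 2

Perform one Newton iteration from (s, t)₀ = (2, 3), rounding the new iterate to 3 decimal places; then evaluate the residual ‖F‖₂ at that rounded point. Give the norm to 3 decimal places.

21.372

At (2, 3): F = (-26.000, 76.000).
Jacobian J = [[4·s·t + 4·s, 2·s^2 - 10·t - 3], [4·t^2 + t, 8·s·t + s]].
At the point, J = [[32.000, -25.000], [39.000, 50.000]] (det J = 2575.000).
Solving J·Δ = −F gives Δ = (-0.233, -1.338).
Then the next iterate is (s, t)₁ = (1.767, 1.662).
Re-evaluating at (1.767, 1.662): F = (-6.17415, 20.46029), so ‖F‖₂ = 21.372.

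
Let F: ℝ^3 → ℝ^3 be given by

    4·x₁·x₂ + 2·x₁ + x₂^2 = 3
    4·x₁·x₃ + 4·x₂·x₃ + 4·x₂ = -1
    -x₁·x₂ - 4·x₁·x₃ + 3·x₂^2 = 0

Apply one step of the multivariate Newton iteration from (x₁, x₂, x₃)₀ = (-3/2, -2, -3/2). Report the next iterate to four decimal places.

At (-3/2, -2, -3/2): F = (10.0000, 14.0000, 0.0000).
Jacobian J = [[4·x₂ + 2, 4·x₁ + 2·x₂, 0], [4·x₃, 4·x₃ + 4, 4·x₁ + 4·x₂], [-x₂ - 4·x₃, -x₁ + 6·x₂, -4·x₁]].
At the point, J = [[-6.0000, -10.0000, 0.0000], [-6.0000, -2.0000, -14.0000], [8.0000, -10.5000, 6.0000]] (det J = 1714.0000).
Solving J·Δ = −F gives Δ = (0.4376, 0.7375, 0.7071).
Then the next iterate is (x₁, x₂, x₃)₁ = (-1.0624, -1.2625, -0.7929).

(-1.0624, -1.2625, -0.7929)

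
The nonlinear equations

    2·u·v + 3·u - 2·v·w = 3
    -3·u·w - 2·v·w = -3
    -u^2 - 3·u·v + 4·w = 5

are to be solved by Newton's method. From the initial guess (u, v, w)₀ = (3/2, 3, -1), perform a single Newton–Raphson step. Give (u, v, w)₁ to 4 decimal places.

(-1.4220, 6.2415, 0.0683)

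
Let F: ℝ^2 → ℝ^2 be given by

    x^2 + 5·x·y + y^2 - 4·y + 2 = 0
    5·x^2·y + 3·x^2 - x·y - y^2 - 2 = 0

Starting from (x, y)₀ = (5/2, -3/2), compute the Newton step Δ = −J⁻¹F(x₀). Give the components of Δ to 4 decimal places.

(-2.3806, -0.6730)

At (5/2, -3/2): F = (-2.2500, -28.6250).
Jacobian J = [[2·x + 5·y, 5·x + 2·y - 4], [10·x·y + 6·x - y, 5·x^2 - x - 2·y]].
At the point, J = [[-2.5000, 5.5000], [-21.0000, 31.7500]] (det J = 36.1250).
Solving J·Δ = −F gives Δ = (-2.3806, -0.6730).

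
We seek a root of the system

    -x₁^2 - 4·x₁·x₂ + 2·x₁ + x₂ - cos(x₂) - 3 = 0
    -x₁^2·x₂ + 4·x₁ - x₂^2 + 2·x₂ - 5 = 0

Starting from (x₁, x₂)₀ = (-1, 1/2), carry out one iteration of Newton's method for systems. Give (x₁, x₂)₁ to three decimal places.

At (-1, 1/2): F = (-4.37758, -8.750).
Jacobian J = [[-2·x₁ - 4·x₂ + 2, -4·x₁ + sin(x₂) + 1], [-2·x₁·x₂ + 4, -x₁^2 - 2·x₂ + 2]].
At the point, J = [[2.000, 5.47943], [5.000, 0.000]] (det J = -27.39713).
Solving J·Δ = −F gives Δ = (1.750, 0.160).
Then the next iterate is (x₁, x₂)₁ = (0.750, 0.660).

(0.750, 0.660)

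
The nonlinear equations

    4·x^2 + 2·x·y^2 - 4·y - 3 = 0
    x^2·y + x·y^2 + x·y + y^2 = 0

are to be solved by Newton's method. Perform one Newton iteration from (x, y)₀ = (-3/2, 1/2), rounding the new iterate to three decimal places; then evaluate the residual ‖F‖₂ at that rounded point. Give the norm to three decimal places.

0.367

At (-3/2, 1/2): F = (3.250, 0.250).
Jacobian J = [[8·x + 2·y^2, 4·x·y - 4], [2·x·y + y^2 + y, x^2 + 2·x·y + x + 2·y]].
At the point, J = [[-11.500, -7.000], [-0.750, 0.250]] (det J = -8.125).
Solving J·Δ = −F gives Δ = (0.315, -0.054).
Then the next iterate is (x, y)₁ = (-1.185, 0.446).
Re-evaluating at (-1.185, 0.446): F = (0.36147, 0.06097), so ‖F‖₂ = 0.367.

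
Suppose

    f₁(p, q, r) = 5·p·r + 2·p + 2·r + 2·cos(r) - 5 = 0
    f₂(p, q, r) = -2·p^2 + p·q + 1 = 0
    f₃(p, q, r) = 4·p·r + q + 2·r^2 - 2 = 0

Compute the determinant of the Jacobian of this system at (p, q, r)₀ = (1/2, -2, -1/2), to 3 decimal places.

J = [[5·r + 2, 0, 5·p - 2·sin(r) + 2], [-4·p + q, p, 0], [4·r, 1, 4·p + 4·r]].
At the point, J = [[-0.500, 0.000, 5.45885], [-4.000, 0.500, 0.000], [-2.000, 1.000, 0.000]].
det J = -16.377.

-16.377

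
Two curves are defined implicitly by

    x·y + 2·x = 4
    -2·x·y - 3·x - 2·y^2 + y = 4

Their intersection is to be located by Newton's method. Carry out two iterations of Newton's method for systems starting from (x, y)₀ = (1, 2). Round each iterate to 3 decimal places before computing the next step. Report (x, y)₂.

(-4.436, 6.806)

At (1, 2): F = (0.000, -17.000).
Jacobian J = [[y + 2, x], [-2·y - 3, -2·x - 4·y + 1]].
At the point, J = [[4.000, 1.000], [-7.000, -9.000]] (det J = -29.000).
Solving J·Δ = −F gives Δ = (0.586, -2.345).
Then the next iterate is (x, y)₁ = (1.586, -0.345).
Round to (1.586, -0.345) and repeat: F = (-1.37517, -8.24671), J = [[1.655, 1.586], [-2.310, -0.792]].
Δ = (-6.022, 7.151), so (x, y)₂ = (-4.436, 6.806).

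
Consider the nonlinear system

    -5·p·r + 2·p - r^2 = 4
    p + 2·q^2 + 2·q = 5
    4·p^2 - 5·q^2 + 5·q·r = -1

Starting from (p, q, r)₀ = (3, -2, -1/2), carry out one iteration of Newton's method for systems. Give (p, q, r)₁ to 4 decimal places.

(2.1045, -1.8159, -0.1271)

At (3, -2, -1/2): F = (9.2500, 2.0000, 22.0000).
Jacobian J = [[-5·r + 2, 0, -5·p - 2·r], [1, 4·q + 2, 0], [8·p, -10·q + 5·r, 5·q]].
At the point, J = [[4.5000, 0.0000, -14.0000], [1.0000, -6.0000, 0.0000], [24.0000, 17.5000, -10.0000]] (det J = -1991.0000).
Solving J·Δ = −F gives Δ = (-0.8955, 0.1841, 0.3729).
Then the next iterate is (p, q, r)₁ = (2.1045, -1.8159, -0.1271).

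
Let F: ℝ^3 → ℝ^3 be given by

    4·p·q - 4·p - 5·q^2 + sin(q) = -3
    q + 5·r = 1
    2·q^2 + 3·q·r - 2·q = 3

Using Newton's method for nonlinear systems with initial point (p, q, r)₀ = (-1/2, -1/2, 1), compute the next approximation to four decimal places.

(-1.5885, -3.2857, 0.8571)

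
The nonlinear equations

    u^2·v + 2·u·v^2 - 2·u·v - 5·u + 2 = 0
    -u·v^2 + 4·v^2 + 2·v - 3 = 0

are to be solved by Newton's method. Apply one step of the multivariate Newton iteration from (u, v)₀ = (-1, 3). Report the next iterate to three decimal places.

(6.510, 3.612)

At (-1, 3): F = (-2.000, 48.000).
Jacobian J = [[2·u·v + 2·v^2 - 2·v - 5, u^2 + 4·u·v - 2·u], [-v^2, -2·u·v + 8·v + 2]].
At the point, J = [[1.000, -9.000], [-9.000, 32.000]] (det J = -49.000).
Solving J·Δ = −F gives Δ = (7.510, 0.612).
Then the next iterate is (u, v)₁ = (6.510, 3.612).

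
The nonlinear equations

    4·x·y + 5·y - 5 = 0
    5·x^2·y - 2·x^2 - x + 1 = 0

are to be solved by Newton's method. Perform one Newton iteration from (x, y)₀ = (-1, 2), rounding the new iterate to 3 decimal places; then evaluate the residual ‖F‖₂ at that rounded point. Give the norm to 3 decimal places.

At (-1, 2): F = (-3.000, 10.000).
Jacobian J = [[4·y, 4·x + 5], [10·x·y - 4·x - 1, 5·x^2]].
At the point, J = [[8.000, 1.000], [-17.000, 5.000]] (det J = 57.000).
Solving J·Δ = −F gives Δ = (0.439, -0.509).
Then the next iterate is (x, y)₁ = (-0.561, 1.491).
Re-evaluating at (-0.561, 1.491): F = (-0.89080, 3.27780), so ‖F‖₂ = 3.397.

3.397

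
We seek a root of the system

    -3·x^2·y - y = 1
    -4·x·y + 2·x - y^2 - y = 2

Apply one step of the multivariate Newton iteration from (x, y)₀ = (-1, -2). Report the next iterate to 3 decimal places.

(-1.159, 0.227)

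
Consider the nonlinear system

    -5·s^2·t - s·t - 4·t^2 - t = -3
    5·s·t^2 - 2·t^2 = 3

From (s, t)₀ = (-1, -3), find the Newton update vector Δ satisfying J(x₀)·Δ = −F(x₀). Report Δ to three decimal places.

(0.250, 1.303)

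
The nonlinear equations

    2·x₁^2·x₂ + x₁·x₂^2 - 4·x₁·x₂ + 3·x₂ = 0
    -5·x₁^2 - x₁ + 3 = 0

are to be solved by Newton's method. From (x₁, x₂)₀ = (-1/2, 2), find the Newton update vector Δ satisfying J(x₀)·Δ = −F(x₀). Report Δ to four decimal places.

(-0.5625, -3.8571)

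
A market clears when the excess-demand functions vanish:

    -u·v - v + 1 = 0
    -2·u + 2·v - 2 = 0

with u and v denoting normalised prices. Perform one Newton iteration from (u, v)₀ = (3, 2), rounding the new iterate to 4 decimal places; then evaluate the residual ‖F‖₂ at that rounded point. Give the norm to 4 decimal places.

1.2500

At (3, 2): F = (-7.0000, -4.0000).
Jacobian J = [[-v, -u - 1], [-2, 2]].
At the point, J = [[-2.0000, -4.0000], [-2.0000, 2.0000]] (det J = -12.0000).
Solving J·Δ = −F gives Δ = (-2.5000, -0.5000).
Then the next iterate is (u, v)₁ = (0.5000, 1.5000).
Re-evaluating at (0.5000, 1.5000): F = (-1.2500, 0.0000), so ‖F‖₂ = 1.2500.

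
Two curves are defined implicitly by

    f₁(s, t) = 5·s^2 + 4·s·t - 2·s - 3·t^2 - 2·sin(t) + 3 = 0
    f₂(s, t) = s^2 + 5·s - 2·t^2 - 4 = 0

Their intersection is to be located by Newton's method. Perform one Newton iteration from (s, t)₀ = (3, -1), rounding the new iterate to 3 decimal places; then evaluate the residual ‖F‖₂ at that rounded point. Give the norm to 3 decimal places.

5.531

At (3, -1): F = (28.68294, 18.000).
Jacobian J = [[10·s + 4·t - 2, 4·s - 6·t - 2·cos(t)], [2·s + 5, -4·t]].
At the point, J = [[24.000, 16.91940], [11.000, 4.000]] (det J = -90.11335).
Solving J·Δ = −F gives Δ = (-2.106, 1.293).
Then the next iterate is (s, t)₁ = (0.894, 0.293).
Re-evaluating at (0.894, 0.293): F = (5.42075, 1.09754), so ‖F‖₂ = 5.531.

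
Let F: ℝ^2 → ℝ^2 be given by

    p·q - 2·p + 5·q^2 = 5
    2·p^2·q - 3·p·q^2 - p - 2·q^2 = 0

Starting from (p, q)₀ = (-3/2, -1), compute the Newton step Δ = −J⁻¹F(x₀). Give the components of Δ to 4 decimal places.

(0.3265, 0.3061)

At (-3/2, -1): F = (4.5000, -0.5000).
Jacobian J = [[q - 2, p + 10·q], [4·p·q - 3·q^2 - 1, 2·p^2 - 6·p·q - 4·q]].
At the point, J = [[-3.0000, -11.5000], [2.0000, -0.5000]] (det J = 24.5000).
Solving J·Δ = −F gives Δ = (0.3265, 0.3061).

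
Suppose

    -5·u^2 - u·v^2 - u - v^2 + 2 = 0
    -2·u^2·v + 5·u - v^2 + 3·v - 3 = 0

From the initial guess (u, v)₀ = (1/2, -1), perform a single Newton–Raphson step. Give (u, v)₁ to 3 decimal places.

(0.621, -0.300)

At (1/2, -1): F = (-1.250, -4.000).
Jacobian J = [[-10·u - v^2 - 1, -2·u·v - 2·v], [-4·u·v + 5, -2·u^2 - 2·v + 3]].
At the point, J = [[-7.000, 3.000], [7.000, 4.500]] (det J = -52.500).
Solving J·Δ = −F gives Δ = (0.121, 0.700).
Then the next iterate is (u, v)₁ = (0.621, -0.300).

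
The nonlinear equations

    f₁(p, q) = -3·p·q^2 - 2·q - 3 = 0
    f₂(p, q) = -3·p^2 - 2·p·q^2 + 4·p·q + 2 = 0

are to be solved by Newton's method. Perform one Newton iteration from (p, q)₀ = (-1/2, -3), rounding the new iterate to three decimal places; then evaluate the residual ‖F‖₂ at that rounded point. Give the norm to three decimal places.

0.898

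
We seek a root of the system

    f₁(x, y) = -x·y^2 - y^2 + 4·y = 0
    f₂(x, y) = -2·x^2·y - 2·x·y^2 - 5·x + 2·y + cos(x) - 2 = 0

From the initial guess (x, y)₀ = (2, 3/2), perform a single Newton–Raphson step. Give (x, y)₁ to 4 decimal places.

(0.0631, 2.2216)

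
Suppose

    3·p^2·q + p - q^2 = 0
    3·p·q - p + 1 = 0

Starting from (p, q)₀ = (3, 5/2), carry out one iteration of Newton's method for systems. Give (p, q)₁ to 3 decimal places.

(2.530, 0.561)

At (3, 5/2): F = (64.250, 20.500).
Jacobian J = [[6·p·q + 1, 3·p^2 - 2·q], [3·q - 1, 3·p]].
At the point, J = [[46.000, 22.000], [6.500, 9.000]] (det J = 271.000).
Solving J·Δ = −F gives Δ = (-0.470, -1.939).
Then the next iterate is (p, q)₁ = (2.530, 0.561).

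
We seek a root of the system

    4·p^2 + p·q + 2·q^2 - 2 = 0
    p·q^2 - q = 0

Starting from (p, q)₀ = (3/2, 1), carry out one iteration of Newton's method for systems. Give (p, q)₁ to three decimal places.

At (3/2, 1): F = (10.500, 0.500).
Jacobian J = [[8·p + q, p + 4·q], [q^2, 2·p·q - 1]].
At the point, J = [[13.000, 5.500], [1.000, 2.000]] (det J = 20.500).
Solving J·Δ = −F gives Δ = (-0.890, 0.195).
Then the next iterate is (p, q)₁ = (0.610, 1.195).

(0.610, 1.195)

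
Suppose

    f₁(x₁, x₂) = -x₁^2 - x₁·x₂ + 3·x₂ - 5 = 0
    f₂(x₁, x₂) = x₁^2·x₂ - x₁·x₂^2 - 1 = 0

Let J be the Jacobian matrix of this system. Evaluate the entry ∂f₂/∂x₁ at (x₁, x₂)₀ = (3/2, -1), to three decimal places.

-4.000

∂f₂/∂x₁ = 2·x₁·x₂ - x₂^2.
At (3/2, -1) this is -4.000.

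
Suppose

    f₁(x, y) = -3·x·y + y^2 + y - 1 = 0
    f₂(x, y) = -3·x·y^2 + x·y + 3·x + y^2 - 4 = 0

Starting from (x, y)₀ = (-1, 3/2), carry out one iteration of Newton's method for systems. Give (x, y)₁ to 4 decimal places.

(1.2593, 1.9167)

At (-1, 3/2): F = (7.2500, 0.5000).
Jacobian J = [[-3·y, -3·x + 2·y + 1], [-3·y^2 + y + 3, -6·x·y + x + 2·y]].
At the point, J = [[-4.5000, 7.0000], [-2.2500, 11.0000]] (det J = -33.7500).
Solving J·Δ = −F gives Δ = (2.2593, 0.4167).
Then the next iterate is (x, y)₁ = (1.2593, 1.9167).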